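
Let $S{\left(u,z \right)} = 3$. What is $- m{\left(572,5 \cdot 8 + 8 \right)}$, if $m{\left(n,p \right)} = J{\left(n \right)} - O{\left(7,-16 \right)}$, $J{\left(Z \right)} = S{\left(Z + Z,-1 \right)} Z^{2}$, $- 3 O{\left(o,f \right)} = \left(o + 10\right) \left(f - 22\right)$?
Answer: $- \frac{2944010}{3} \approx -9.8134 \cdot 10^{5}$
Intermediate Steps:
$O{\left(o,f \right)} = - \frac{\left(-22 + f\right) \left(10 + o\right)}{3}$ ($O{\left(o,f \right)} = - \frac{\left(o + 10\right) \left(f - 22\right)}{3} = - \frac{\left(10 + o\right) \left(-22 + f\right)}{3} = - \frac{\left(-22 + f\right) \left(10 + o\right)}{3}$)
$J{\left(Z \right)} = 3 Z^{2}$
$m{\left(n,p \right)} = - \frac{646}{3} + 3 n^{2}$ ($m{\left(n,p \right)} = 3 n^{2} - \left(\frac{220}{3} - - \frac{160}{3} + \frac{22}{3} \cdot 7 - \left(- \frac{16}{3}\right) 7\right) = 3 n^{2} - \left(\frac{220}{3} + \frac{160}{3} + \frac{154}{3} + \frac{112}{3}\right) = 3 n^{2} - \frac{646}{3} = - \frac{646}{3} + 3 n^{2}$)
$- m{\left(572,5 \cdot 8 + 8 \right)} = - (- \frac{646}{3} + 3 \cdot 572^{2}) = - (- \frac{646}{3} + 3 \cdot 327184) = - (- \frac{646}{3} + 981552) = \left(-1\right) \frac{2944010}{3} = - \frac{2944010}{3}$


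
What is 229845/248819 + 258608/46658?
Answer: 37535345981/5804698451 ≈ 6.4664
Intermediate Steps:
229845/248819 + 258608/46658 = 229845*(1/248819) + 258608*(1/46658) = 229845/248819 + 129304/23329 = 37535345981/5804698451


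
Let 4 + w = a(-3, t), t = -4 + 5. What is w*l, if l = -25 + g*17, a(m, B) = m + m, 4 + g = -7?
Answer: 2120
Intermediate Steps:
g = -11 (g = -4 - 7 = -11)
t = 1
a(m, B) = 2*m
w = -10 (w = -4 + 2*(-3) = -4 - 6 = -10)
l = -212 (l = -25 - 11*17 = -25 - 187 = -212)
w*l = -10*(-212) = 2120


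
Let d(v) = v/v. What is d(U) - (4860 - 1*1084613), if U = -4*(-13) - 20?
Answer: 1079754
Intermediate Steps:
U = 32 (U = 52 - 20 = 32)
d(v) = 1
d(U) - (4860 - 1*1084613) = 1 - (4860 - 1*1084613) = 1 - (4860 - 1084613) = 1 - 1*(-1079753) = 1 + 1079753 = 1079754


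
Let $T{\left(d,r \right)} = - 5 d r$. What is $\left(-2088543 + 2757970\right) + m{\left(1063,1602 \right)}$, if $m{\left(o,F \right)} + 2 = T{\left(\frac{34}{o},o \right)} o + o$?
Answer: $489778$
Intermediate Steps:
$T{\left(d,r \right)} = - 5 d r$
$m{\left(o,F \right)} = -2 - 169 o$ ($m{\left(o,F \right)} = -2 + \left(- 5 \frac{34}{o} o o + o\right) = -2 + \left(- 170 o + o\right) = -2 - 169 o$)
$\left(-2088543 + 2757970\right) + m{\left(1063,1602 \right)} = \left(-2088543 + 2757970\right) - 179649 = 669427 - 179649 = 489778$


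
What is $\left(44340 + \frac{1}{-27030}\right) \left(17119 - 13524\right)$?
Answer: $\frac{861728833081}{5406} \approx 1.594 \cdot 10^{8}$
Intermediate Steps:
$\left(44340 + \frac{1}{-27030}\right) \left(17119 - 13524\right) = \left(44340 - \frac{1}{27030}\right) 3595 = \frac{1198510199}{27030} \cdot 3595 = \frac{861728833081}{5406}$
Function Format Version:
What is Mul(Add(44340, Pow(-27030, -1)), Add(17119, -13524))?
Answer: Rational(861728833081, 5406) ≈ 1.5940e+8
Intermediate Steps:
Mul(Add(44340, Pow(-27030, -1)), Add(17119, -13524)) = Mul(Add(44340, Rational(-1, 27030)), 3595) = Mul(Rational(1198510199, 27030), 3595) = Rational(861728833081, 5406)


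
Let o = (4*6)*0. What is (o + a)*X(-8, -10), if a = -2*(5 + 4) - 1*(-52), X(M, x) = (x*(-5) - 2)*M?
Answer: -13056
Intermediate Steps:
o = 0 (o = 24*0 = 0)
X(M, x) = M*(-2 - 5*x) (X(M, x) = (-5*x - 2)*M = (-2 - 5*x)*M = M*(-2 - 5*x))
a = 34 (a = -2*9 + 52 = -18 + 52 = 34)
(o + a)*X(-8, -10) = (0 + 34)*(-1*(-8)*(2 + 5*(-10))) = 34*(-1*(-8)*(2 - 50)) = 34*(-1*(-8)*(-48)) = 34*(-384) = -13056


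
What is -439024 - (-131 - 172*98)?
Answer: -422037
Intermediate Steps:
-439024 - (-131 - 172*98) = -439024 - (-131 - 16856) = -439024 - 1*(-16987) = -439024 + 16987 = -422037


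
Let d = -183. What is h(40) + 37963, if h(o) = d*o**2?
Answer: -254837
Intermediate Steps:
h(o) = -183*o**2
h(40) + 37963 = -183*40**2 + 37963 = -183*1600 + 37963 = -292800 + 37963 = -254837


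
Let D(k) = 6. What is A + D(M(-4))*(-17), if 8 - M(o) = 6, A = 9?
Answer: -93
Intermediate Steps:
M(o) = 2 (M(o) = 8 - 1*6 = 8 - 6 = 2)
A + D(M(-4))*(-17) = 9 + 6*(-17) = 9 - 102 = -93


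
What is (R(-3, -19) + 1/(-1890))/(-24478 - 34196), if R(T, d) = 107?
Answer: -202229/110893860 ≈ -0.0018236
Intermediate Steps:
(R(-3, -19) + 1/(-1890))/(-24478 - 34196) = (107 + 1/(-1890))/(-24478 - 34196) = (107 - 1/1890)/(-58674) = (202229/1890)*(-1/58674) = -202229/110893860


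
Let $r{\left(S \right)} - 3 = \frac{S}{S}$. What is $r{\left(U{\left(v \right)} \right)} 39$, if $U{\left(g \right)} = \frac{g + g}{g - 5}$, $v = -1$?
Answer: $156$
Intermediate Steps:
$U{\left(g \right)} = \frac{2 g}{-5 + g}$
$r{\left(S \right)} = 4$ ($r{\left(S \right)} = 3 + \frac{S}{S} = 3 + 1 = 4$)
$r{\left(U{\left(v \right)} \right)} 39 = 4 \cdot 39 = 156$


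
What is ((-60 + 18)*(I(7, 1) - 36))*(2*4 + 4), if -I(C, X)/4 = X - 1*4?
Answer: 12096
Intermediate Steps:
I(C, X) = 16 - 4*X (I(C, X) = -4*(X - 1*4) = -4*(X - 4) = -4*(-4 + X) = 16 - 4*X)
((-60 + 18)*(I(7, 1) - 36))*(2*4 + 4) = ((-60 + 18)*((16 - 4*1) - 36))*(2*4 + 4) = (-42*((16 - 4) - 36))*(8 + 4) = -42*(12 - 36)*12 = -42*(-24)*12 = 1008*12 = 12096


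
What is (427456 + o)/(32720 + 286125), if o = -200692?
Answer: 226764/318845 ≈ 0.71120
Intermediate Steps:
(427456 + o)/(32720 + 286125) = (427456 - 200692)/(32720 + 286125) = 226764/318845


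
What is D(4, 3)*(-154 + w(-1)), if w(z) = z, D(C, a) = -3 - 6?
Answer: 1395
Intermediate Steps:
D(C, a) = -9
D(4, 3)*(-154 + w(-1)) = -9*(-154 - 1) = -9*(-155) = 1395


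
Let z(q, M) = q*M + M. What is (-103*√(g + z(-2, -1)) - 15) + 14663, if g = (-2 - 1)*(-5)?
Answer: 14236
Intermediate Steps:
z(q, M) = M + M*q (z(q, M) = M*q + M = M + M*q)
g = 15 (g = -3*(-5) = 15)
(-103*√(g + z(-2, -1)) - 15) + 14663 = (-103*√(15 - (1 - 2)) - 15) + 14663 = (-103*√(15 - 1*(-1)) - 15) + 14663 = (-103*√(15 + 1) - 15) + 14663 = (-103*√16 - 15) + 14663 = (-103*4 - 15) + 14663 = (-412 - 15) + 14663 = -427 + 14663 = 14236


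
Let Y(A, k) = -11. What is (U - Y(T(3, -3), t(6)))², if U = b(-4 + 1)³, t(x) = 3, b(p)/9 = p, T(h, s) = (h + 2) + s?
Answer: 386987584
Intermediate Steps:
T(h, s) = 2 + h + s (T(h, s) = (2 + h) + s = 2 + h + s)
b(p) = 9*p
U = -19683 (U = (9*(-4 + 1))³ = (9*(-3))³ = (-27)³ = -19683)
(U - Y(T(3, -3), t(6)))² = (-19683 - 1*(-11))² = (-19683 + 11)² = (-19672)² = 386987584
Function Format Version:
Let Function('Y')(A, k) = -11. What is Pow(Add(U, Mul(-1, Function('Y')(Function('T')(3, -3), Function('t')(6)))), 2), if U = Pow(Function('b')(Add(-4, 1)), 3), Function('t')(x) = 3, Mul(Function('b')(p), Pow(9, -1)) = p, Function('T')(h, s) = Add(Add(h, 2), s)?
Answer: 386987584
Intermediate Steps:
Function('T')(h, s) = Add(2, h, s) (Function('T')(h, s) = Add(Add(2, h), s) = Add(2, h, s))
Function('b')(p) = Mul(9, p)
U = -19683 (U = Pow(Mul(9, Add(-4, 1)), 3) = Pow(Mul(9, -3), 3) = Pow(-27, 3) = -19683)
Pow(Add(U, Mul(-1, Function('Y')(Function('T')(3, -3), Function('t')(6)))), 2) = Pow(Add(-19683, Mul(-1, -11)), 2) = Pow(Add(-19683, 11), 2) = Pow(-19672, 2) = 386987584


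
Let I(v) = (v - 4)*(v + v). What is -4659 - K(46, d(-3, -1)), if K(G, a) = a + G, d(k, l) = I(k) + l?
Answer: -4746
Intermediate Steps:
I(v) = 2*v*(-4 + v) (I(v) = (-4 + v)*(2*v) = 2*v*(-4 + v))
d(k, l) = l + 2*k*(-4 + k) (d(k, l) = 2*k*(-4 + k) + l = l + 2*k*(-4 + k))
K(G, a) = G + a
-4659 - K(46, d(-3, -1)) = -4659 - (46 + (-1 + 2*(-3)*(-4 - 3))) = -4659 - (46 + (-1 + 2*(-3)*(-7))) = -4659 - (46 + (-1 + 42)) = -4659 - (46 + 41) = -4659 - 1*87 = -4659 - 87 = -4746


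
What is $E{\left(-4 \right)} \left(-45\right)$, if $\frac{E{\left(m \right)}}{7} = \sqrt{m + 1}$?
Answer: $- 315 i \sqrt{3} \approx - 545.6 i$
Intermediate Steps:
$E{\left(m \right)} = 7 \sqrt{1 + m}$ ($E{\left(m \right)} = 7 \sqrt{m + 1} = 7 \sqrt{1 + m}$)
$E{\left(-4 \right)} \left(-45\right) = 7 \sqrt{1 - 4} \left(-45\right) = 7 \sqrt{-3} \left(-45\right) = 7 i \sqrt{3} \left(-45\right) = - 315 i \sqrt{3}$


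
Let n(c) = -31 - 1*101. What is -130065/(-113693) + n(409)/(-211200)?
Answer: 208217693/181908800 ≈ 1.1446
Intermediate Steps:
n(c) = -132 (n(c) = -31 - 101 = -132)
-130065/(-113693) + n(409)/(-211200) = -130065/(-113693) - 132/(-211200) = -130065*(-1/113693) - 132*(-1/211200) = 130065/113693 + 1/1600 = 208217693/181908800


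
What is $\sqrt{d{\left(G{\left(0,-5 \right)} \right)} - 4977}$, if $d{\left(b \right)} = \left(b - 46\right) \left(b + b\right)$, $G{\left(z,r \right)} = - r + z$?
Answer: $i \sqrt{5387} \approx 73.396 i$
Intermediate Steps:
$G{\left(z,r \right)} = z - r$
$d{\left(b \right)} = 2 b \left(-46 + b\right)$ ($d{\left(b \right)} = \left(-46 + b\right) 2 b = 2 b \left(-46 + b\right)$)
$\sqrt{d{\left(G{\left(0,-5 \right)} \right)} - 4977} = \sqrt{2 \left(0 - -5\right) \left(-46 + \left(0 - -5\right)\right) - 4977} = \sqrt{2 \left(0 + 5\right) \left(-46 + \left(0 + 5\right)\right) - 4977} = \sqrt{2 \cdot 5 \left(-46 + 5\right) - 4977} = \sqrt{2 \cdot 5 \left(-41\right) - 4977} = \sqrt{-410 - 4977} = \sqrt{-5387} = i \sqrt{5387}$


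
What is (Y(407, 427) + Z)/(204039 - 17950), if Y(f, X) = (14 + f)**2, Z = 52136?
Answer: 229377/186089 ≈ 1.2326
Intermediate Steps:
(Y(407, 427) + Z)/(204039 - 17950) = ((14 + 407)**2 + 52136)/(204039 - 17950) = (421**2 + 52136)/186089 = (177241 + 52136)*(1/186089) = 229377*(1/186089) = 229377/186089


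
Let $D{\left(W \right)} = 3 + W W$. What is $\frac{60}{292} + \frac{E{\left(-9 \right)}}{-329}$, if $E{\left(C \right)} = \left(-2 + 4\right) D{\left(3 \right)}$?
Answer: $\frac{3183}{24017} \approx 0.13253$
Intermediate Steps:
$D{\left(W \right)} = 3 + W^{2}$
$E{\left(C \right)} = 24$ ($E{\left(C \right)} = \left(-2 + 4\right) \left(3 + 3^{2}\right) = 2 \left(3 + 9\right) = 2 \cdot 12 = 24$)
$\frac{60}{292} + \frac{E{\left(-9 \right)}}{-329} = \frac{60}{292} + \frac{24}{-329} = 60 \cdot \frac{1}{292} + 24 \left(- \frac{1}{329}\right) = \frac{15}{73} - \frac{24}{329} = \frac{3183}{24017}$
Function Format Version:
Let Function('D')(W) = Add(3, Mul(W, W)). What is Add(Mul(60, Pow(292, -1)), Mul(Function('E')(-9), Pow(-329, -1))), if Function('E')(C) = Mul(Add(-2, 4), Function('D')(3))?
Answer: Rational(3183, 24017) ≈ 0.13253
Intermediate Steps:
Function('D')(W) = Add(3, Pow(W, 2))
Function('E')(C) = 24 (Function('E')(C) = Mul(Add(-2, 4), Add(3, Pow(3, 2))) = Mul(2, Add(3, 9)) = Mul(2, 12) = 24)
Add(Mul(60, Pow(292, -1)), Mul(Function('E')(-9), Pow(-329, -1))) = Add(Mul(60, Pow(292, -1)), Mul(24, Pow(-329, -1))) = Add(Mul(60, Rational(1, 292)), Mul(24, Rational(-1, 329))) = Add(Rational(15, 73), Rational(-24, 329)) = Rational(3183, 24017)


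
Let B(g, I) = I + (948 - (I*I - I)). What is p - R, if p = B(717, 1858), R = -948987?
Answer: -2498513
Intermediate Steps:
B(g, I) = 948 - I**2 + 2*I (B(g, I) = I + (948 - (I**2 - I)) = I + (948 + (I - I**2)) = I + (948 + I - I**2) = 948 - I**2 + 2*I)
p = -3447500 (p = 948 - 1*1858**2 + 2*1858 = 948 - 1*3452164 + 3716 = 948 - 3452164 + 3716 = -3447500)
p - R = -3447500 - 1*(-948987) = -3447500 + 948987 = -2498513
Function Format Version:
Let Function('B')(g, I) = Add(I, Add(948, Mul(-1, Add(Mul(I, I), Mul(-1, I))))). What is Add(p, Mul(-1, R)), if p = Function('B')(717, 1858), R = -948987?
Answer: -2498513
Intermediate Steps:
Function('B')(g, I) = Add(948, Mul(-1, Pow(I, 2)), Mul(2, I)) (Function('B')(g, I) = Add(I, Add(948, Mul(-1, Add(Pow(I, 2), Mul(-1, I))))) = Add(I, Add(948, Add(I, Mul(-1, Pow(I, 2))))) = Add(I, Add(948, I, Mul(-1, Pow(I, 2)))) = Add(948, Mul(-1, Pow(I, 2)), Mul(2, I)))
p = -3447500 (p = Add(948, Mul(-1, Pow(1858, 2)), Mul(2, 1858)) = Add(948, Mul(-1, 3452164), 3716) = Add(948, -3452164, 3716) = -3447500)
Add(p, Mul(-1, R)) = Add(-3447500, Mul(-1, -948987)) = Add(-3447500, 948987) = -2498513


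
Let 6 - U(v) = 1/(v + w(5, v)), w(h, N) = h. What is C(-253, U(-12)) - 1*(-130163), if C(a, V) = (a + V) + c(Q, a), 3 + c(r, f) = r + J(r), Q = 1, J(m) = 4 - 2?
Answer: 909413/7 ≈ 1.2992e+5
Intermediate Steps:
J(m) = 2
c(r, f) = -1 + r (c(r, f) = -3 + (r + 2) = -3 + (2 + r) = -1 + r)
U(v) = 6 - 1/(5 + v) (U(v) = 6 - 1/(v + 5) = 6 - 1/(5 + v))
C(a, V) = V + a (C(a, V) = (a + V) + (-1 + 1) = (V + a) + 0 = V + a)
C(-253, U(-12)) - 1*(-130163) = ((29 + 6*(-12))/(5 - 12) - 253) - 1*(-130163) = ((29 - 72)/(-7) - 253) + 130163 = (-⅐*(-43) - 253) + 130163 = (43/7 - 253) + 130163 = -1728/7 + 130163 = 909413/7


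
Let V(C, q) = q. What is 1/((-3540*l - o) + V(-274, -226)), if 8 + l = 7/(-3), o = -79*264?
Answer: 1/57210 ≈ 1.7479e-5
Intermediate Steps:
o = -20856
l = -31/3 (l = -8 + 7/(-3) = -8 + 7*(-1/3) = -8 - 7/3 = -31/3 ≈ -10.333)
1/((-3540*l - o) + V(-274, -226)) = 1/((-3540*(-31/3) - 1*(-20856)) - 226) = 1/((36580 + 20856) - 226) = 1/(57436 - 226) = 1/57210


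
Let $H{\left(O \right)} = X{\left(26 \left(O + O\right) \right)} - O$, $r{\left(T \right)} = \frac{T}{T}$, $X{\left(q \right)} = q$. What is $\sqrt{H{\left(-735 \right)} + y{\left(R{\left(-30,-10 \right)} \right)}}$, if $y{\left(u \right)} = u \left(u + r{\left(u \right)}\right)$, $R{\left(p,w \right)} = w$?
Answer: $3 i \sqrt{4155} \approx 193.38 i$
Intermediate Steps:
$r{\left(T \right)} = 1$
$H{\left(O \right)} = 51 O$ ($H{\left(O \right)} = 26 \left(O + O\right) - O = 26 \cdot 2 O - O = 52 O - O = 51 O$)
$y{\left(u \right)} = u \left(1 + u\right)$ ($y{\left(u \right)} = u \left(u + 1\right) = u \left(1 + u\right)$)
$\sqrt{H{\left(-735 \right)} + y{\left(R{\left(-30,-10 \right)} \right)}} = \sqrt{51 \left(-735\right) - 10 \left(1 - 10\right)} = \sqrt{-37485 - -90} = \sqrt{-37485 + 90} = \sqrt{-37395} = 3 i \sqrt{4155}$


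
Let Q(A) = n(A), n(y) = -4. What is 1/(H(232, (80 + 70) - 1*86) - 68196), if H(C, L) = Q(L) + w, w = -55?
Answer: -1/68255 ≈ -1.4651e-5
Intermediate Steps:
Q(A) = -4
H(C, L) = -59 (H(C, L) = -4 - 55 = -59)
1/(H(232, (80 + 70) - 1*86) - 68196) = 1/(-59 - 68196) = 1/(-68255) = -1/68255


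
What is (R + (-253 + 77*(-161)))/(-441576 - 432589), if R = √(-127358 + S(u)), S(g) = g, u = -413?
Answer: 2530/174833 - I*√127771/874165 ≈ 0.014471 - 0.00040891*I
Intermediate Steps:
R = I*√127771 (R = √(-127358 - 413) = √(-127771) = I*√127771 ≈ 357.45*I)
(R + (-253 + 77*(-161)))/(-441576 - 432589) = (I*√127771 + (-253 + 77*(-161)))/(-441576 - 432589) = (I*√127771 + (-253 - 12397))/(-874165) = (I*√127771 - 12650)*(-1/874165) = (-12650 + I*√127771)*(-1/874165) = 2530/174833 - I*√127771/874165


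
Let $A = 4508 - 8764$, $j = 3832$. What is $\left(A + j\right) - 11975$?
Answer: $-12399$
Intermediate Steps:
$A = -4256$ ($A = 4508 - 8764 = -4256$)
$\left(A + j\right) - 11975 = \left(-4256 + 3832\right) - 11975 = -424 - 11975 = -12399$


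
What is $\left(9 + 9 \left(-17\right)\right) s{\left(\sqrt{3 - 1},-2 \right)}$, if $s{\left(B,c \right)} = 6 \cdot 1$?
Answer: $-864$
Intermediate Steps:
$s{\left(B,c \right)} = 6$
$\left(9 + 9 \left(-17\right)\right) s{\left(\sqrt{3 - 1},-2 \right)} = \left(9 + 9 \left(-17\right)\right) 6 = \left(9 - 153\right) 6 = \left(-144\right) 6 = -864$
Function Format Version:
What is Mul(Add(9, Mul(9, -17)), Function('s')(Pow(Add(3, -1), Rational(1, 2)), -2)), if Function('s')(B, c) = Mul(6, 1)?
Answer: -864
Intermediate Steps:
Function('s')(B, c) = 6
Mul(Add(9, Mul(9, -17)), Function('s')(Pow(Add(3, -1), Rational(1, 2)), -2)) = Mul(Add(9, Mul(9, -17)), 6) = Mul(Add(9, -153), 6) = Mul(-144, 6) = -864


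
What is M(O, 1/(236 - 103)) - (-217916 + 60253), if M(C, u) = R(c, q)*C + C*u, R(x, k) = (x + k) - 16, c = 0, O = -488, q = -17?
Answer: 23110523/133 ≈ 1.7376e+5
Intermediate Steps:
R(x, k) = -16 + k + x (R(x, k) = (k + x) - 16 = -16 + k + x)
M(C, u) = -33*C + C*u (M(C, u) = (-16 - 17 + 0)*C + C*u = -33*C + C*u)
M(O, 1/(236 - 103)) - (-217916 + 60253) = -488*(-33 + 1/(236 - 103)) - (-217916 + 60253) = -488*(-33 + 1/133) - 1*(-157663) = -488*(-33 + 1/133) + 157663 = -488*(-4388/133) + 157663 = 2141344/133 + 157663 = 23110523/133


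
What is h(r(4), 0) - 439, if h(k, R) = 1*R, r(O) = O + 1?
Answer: -439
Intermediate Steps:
r(O) = 1 + O
h(k, R) = R
h(r(4), 0) - 439 = 0 - 439 = -439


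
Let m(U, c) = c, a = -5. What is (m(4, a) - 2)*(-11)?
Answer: 77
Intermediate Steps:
(m(4, a) - 2)*(-11) = (-5 - 2)*(-11) = -7*(-11) = 77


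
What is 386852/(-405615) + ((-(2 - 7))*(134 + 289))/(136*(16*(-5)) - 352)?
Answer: -192703607/168735840 ≈ -1.1420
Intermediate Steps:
386852/(-405615) + ((-(2 - 7))*(134 + 289))/(136*(16*(-5)) - 352) = 386852*(-1/405615) + (-1*(-5)*423)/(136*(-80) - 352) = -386852/405615 + (5*423)/(-10880 - 352) = -386852/405615 + 2115/(-11232) = -386852/405615 + 2115*(-1/11232) = -386852/405615 - 235/1248 = -192703607/168735840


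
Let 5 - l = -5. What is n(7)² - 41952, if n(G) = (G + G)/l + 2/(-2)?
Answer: -1048796/25 ≈ -41952.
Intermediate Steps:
l = 10 (l = 5 - 1*(-5) = 5 + 5 = 10)
n(G) = -1 + G/5 (n(G) = (G + G)/10 + 2/(-2) = (2*G)*(⅒) + 2*(-½) = G/5 - 1 = -1 + G/5)
n(7)² - 41952 = (-1 + (⅕)*7)² - 41952 = (-1 + 7/5)² - 41952 = (⅖)² - 41952 = 4/25 - 41952 = -1048796/25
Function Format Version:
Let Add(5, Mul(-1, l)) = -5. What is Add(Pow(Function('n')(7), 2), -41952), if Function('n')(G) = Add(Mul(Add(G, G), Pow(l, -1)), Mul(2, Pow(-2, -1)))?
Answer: Rational(-1048796, 25) ≈ -41952.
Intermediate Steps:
l = 10 (l = Add(5, Mul(-1, -5)) = Add(5, 5) = 10)
Function('n')(G) = Add(-1, Mul(Rational(1, 5), G)) (Function('n')(G) = Add(Mul(Add(G, G), Pow(10, -1)), Mul(2, Pow(-2, -1))) = Add(Mul(Mul(2, G), Rational(1, 10)), Mul(2, Rational(-1, 2))) = Add(Mul(Rational(1, 5), G), -1) = Add(-1, Mul(Rational(1, 5), G)))
Add(Pow(Function('n')(7), 2), -41952) = Add(Pow(Add(-1, Mul(Rational(1, 5), 7)), 2), -41952) = Add(Pow(Add(-1, Rational(7, 5)), 2), -41952) = Add(Pow(Rational(2, 5), 2), -41952) = Add(Rational(4, 25), -41952) = Rational(-1048796, 25)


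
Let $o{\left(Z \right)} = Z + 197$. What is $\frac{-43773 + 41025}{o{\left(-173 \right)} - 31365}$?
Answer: $\frac{916}{10447} \approx 0.087681$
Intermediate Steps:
$o{\left(Z \right)} = 197 + Z$
$\frac{-43773 + 41025}{o{\left(-173 \right)} - 31365} = \frac{-43773 + 41025}{\left(197 - 173\right) - 31365} = - \frac{2748}{24 - 31365} = - \frac{2748}{-31341} = \left(-2748\right) \left(- \frac{1}{31341}\right) = \frac{916}{10447}$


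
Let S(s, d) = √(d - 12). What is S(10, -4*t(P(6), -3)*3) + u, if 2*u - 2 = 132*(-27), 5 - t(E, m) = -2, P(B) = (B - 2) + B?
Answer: -1781 + 4*I*√6 ≈ -1781.0 + 9.798*I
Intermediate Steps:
P(B) = -2 + 2*B (P(B) = (-2 + B) + B = -2 + 2*B)
t(E, m) = 7 (t(E, m) = 5 - 1*(-2) = 5 + 2 = 7)
S(s, d) = √(-12 + d)
u = -1781 (u = 1 + (132*(-27))/2 = 1 + (½)*(-3564) = 1 - 1782 = -1781)
S(10, -4*t(P(6), -3)*3) + u = √(-12 - 4*7*3) - 1781 = √(-12 - 28*3) - 1781 = √(-12 - 84) - 1781 = √(-96) - 1781 = 4*I*√6 - 1781 = -1781 + 4*I*√6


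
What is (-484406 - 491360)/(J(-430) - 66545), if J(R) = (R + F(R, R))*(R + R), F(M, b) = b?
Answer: -975766/673055 ≈ -1.4498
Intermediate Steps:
J(R) = 4*R² (J(R) = (R + R)*(R + R) = (2*R)*(2*R) = 4*R²)
(-484406 - 491360)/(J(-430) - 66545) = (-484406 - 491360)/(4*(-430)² - 66545) = -975766/(4*184900 - 66545) = -975766/(739600 - 66545) = -975766/673055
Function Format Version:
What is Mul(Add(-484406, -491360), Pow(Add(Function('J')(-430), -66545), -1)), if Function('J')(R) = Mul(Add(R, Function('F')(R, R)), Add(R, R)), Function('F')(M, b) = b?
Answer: Rational(-975766, 673055) ≈ -1.4498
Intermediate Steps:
Function('J')(R) = Mul(4, Pow(R, 2)) (Function('J')(R) = Mul(Add(R, R), Add(R, R)) = Mul(Mul(2, R), Mul(2, R)) = Mul(4, Pow(R, 2)))
Mul(Add(-484406, -491360), Pow(Add(Function('J')(-430), -66545), -1)) = Mul(Add(-484406, -491360), Pow(Add(Mul(4, Pow(-430, 2)), -66545), -1)) = Mul(-975766, Pow(Add(Mul(4, 184900), -66545), -1)) = Mul(-975766, Pow(Add(739600, -66545), -1)) = Mul(-975766, Pow(673055, -1)) = Mul(-975766, Rational(1, 673055)) = Rational(-975766, 673055)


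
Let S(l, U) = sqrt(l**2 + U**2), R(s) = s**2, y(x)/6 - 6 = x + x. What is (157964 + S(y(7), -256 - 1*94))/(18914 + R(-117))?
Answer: 158334/32603 ≈ 4.8564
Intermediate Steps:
y(x) = 36 + 12*x (y(x) = 36 + 6*(x + x) = 36 + 6*(2*x) = 36 + 12*x)
S(l, U) = sqrt(U**2 + l**2)
(157964 + S(y(7), -256 - 1*94))/(18914 + R(-117)) = (157964 + sqrt((-256 - 1*94)**2 + (36 + 12*7)**2))/(18914 + (-117)**2) = (157964 + sqrt((-256 - 94)**2 + (36 + 84)**2))/(18914 + 13689) = (157964 + sqrt((-350)**2 + 120**2))/32603 = (157964 + sqrt(122500 + 14400))*(1/32603) = (157964 + sqrt(136900))*(1/32603) = (157964 + 370)*(1/32603) = 158334*(1/32603) = 158334/32603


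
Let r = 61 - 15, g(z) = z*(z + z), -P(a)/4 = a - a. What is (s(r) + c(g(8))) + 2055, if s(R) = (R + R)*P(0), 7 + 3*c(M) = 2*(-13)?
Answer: 2044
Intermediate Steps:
P(a) = 0 (P(a) = -4*(a - a) = -4*0 = 0)
g(z) = 2*z**2 (g(z) = z*(2*z) = 2*z**2)
r = 46
c(M) = -11 (c(M) = -7/3 + (2*(-13))/3 = -7/3 + (1/3)*(-26) = -7/3 - 26/3 = -11)
s(R) = 0 (s(R) = (R + R)*0 = (2*R)*0 = 0)
(s(r) + c(g(8))) + 2055 = (0 - 11) + 2055 = -11 + 2055 = 2044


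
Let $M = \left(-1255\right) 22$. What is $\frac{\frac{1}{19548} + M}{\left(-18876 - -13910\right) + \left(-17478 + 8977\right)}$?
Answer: $\frac{539720279}{263252916} \approx 2.0502$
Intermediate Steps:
$M = -27610$
$\frac{\frac{1}{19548} + M}{\left(-18876 - -13910\right) + \left(-17478 + 8977\right)} = \frac{\frac{1}{19548} - 27610}{\left(-18876 - -13910\right) + \left(-17478 + 8977\right)} = \frac{\frac{1}{19548} - 27610}{\left(-18876 + 13910\right) - 8501} = - \frac{539720279}{19548 \left(-4966 - 8501\right)} = - \frac{539720279}{19548 \left(-13467\right)} = \left(- \frac{539720279}{19548}\right) \left(- \frac{1}{13467}\right) = \frac{539720279}{263252916}$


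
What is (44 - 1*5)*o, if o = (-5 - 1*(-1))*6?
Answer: -936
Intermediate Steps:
o = -24 (o = (-5 + 1)*6 = -4*6 = -24)
(44 - 1*5)*o = (44 - 1*5)*(-24) = (44 - 5)*(-24) = 39*(-24) = -936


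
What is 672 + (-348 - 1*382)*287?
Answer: -208838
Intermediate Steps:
672 + (-348 - 1*382)*287 = 672 + (-348 - 382)*287 = 672 - 730*287 = 672 - 209510 = -208838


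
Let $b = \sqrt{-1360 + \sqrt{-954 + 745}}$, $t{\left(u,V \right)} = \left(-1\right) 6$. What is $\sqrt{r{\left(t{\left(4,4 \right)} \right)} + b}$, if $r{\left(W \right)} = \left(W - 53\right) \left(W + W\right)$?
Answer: $\sqrt{708 + \sqrt{-1360 + i \sqrt{209}}} \approx 26.621 + 0.69266 i$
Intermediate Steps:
$t{\left(u,V \right)} = -6$
$r{\left(W \right)} = 2 W \left(-53 + W\right)$ ($r{\left(W \right)} = \left(-53 + W\right) 2 W = 2 W \left(-53 + W\right)$)
$b = \sqrt{-1360 + i \sqrt{209}}$ ($b = \sqrt{-1360 + \sqrt{-209}} = \sqrt{-1360 + i \sqrt{209}} \approx 0.196 + 36.879 i$)
$\sqrt{r{\left(t{\left(4,4 \right)} \right)} + b} = \sqrt{2 \left(-6\right) \left(-53 - 6\right) + \sqrt{-1360 + i \sqrt{209}}} = \sqrt{2 \left(-6\right) \left(-59\right) + \sqrt{-1360 + i \sqrt{209}}} = \sqrt{708 + \sqrt{-1360 + i \sqrt{209}}}$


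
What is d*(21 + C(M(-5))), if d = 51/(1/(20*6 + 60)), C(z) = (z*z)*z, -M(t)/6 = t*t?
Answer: -30982307220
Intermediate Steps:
M(t) = -6*t² (M(t) = -6*t*t = -6*t²)
C(z) = z³ (C(z) = z²*z = z³)
d = 9180 (d = 51/(1/(120 + 60)) = 51/(1/180) = 51*180 = 9180)
d*(21 + C(M(-5))) = 9180*(21 + (-6*(-5)²)³) = 9180*(21 + (-6*25)³) = 9180*(21 + (-150)³) = 9180*(21 - 3375000) = 9180*(-3374979) = -30982307220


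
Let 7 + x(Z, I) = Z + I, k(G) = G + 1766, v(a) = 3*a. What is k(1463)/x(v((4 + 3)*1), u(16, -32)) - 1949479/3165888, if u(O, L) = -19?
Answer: -10232399747/15829440 ≈ -646.42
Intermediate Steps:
k(G) = 1766 + G
x(Z, I) = -7 + I + Z (x(Z, I) = -7 + (Z + I) = -7 + (I + Z) = -7 + I + Z)
k(1463)/x(v((4 + 3)*1), u(16, -32)) - 1949479/3165888 = (1766 + 1463)/(-7 - 19 + 3*((4 + 3)*1)) - 1949479/3165888 = 3229/(-7 - 19 + 3*(7*1)) - 1949479*1/3165888 = 3229/(-7 - 19 + 3*7) - 1949479/3165888 = 3229/(-7 - 19 + 21) - 1949479/3165888 = 3229/(-5) - 1949479/3165888 = 3229*(-1/5) - 1949479/3165888 = -3229/5 - 1949479/3165888 = -10232399747/15829440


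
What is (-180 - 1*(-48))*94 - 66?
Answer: -12474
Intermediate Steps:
(-180 - 1*(-48))*94 - 66 = (-180 + 48)*94 - 66 = -132*94 - 66 = -12408 - 66 = -12474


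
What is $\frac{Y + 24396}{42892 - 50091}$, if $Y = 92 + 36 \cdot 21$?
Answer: $- \frac{25244}{7199} \approx -3.5066$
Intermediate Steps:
$Y = 848$ ($Y = 92 + 756 = 848$)
$\frac{Y + 24396}{42892 - 50091} = \frac{848 + 24396}{42892 - 50091} = \frac{25244}{-7199} = 25244 \left(- \frac{1}{7199}\right) = - \frac{25244}{7199}$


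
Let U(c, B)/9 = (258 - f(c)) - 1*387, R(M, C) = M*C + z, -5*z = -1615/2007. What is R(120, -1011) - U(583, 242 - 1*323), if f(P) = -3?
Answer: -241212979/2007 ≈ -1.2019e+5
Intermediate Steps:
z = 323/2007 (z = -(-323)/2007 = -1/5*(-1615/2007) = 323/2007 ≈ 0.16094)
R(M, C) = 323/2007 + C*M (R(M, C) = M*C + 323/2007 = C*M + 323/2007 = 323/2007 + C*M)
U(c, B) = -1134 (U(c, B) = 9*((258 - 1*(-3)) - 1*387) = 9*((258 + 3) - 387) = 9*(261 - 387) = 9*(-126) = -1134)
R(120, -1011) - U(583, 242 - 1*323) = (323/2007 - 1011*120) - 1*(-1134) = (323/2007 - 121320) + 1134 = -243488917/2007 + 1134 = -241212979/2007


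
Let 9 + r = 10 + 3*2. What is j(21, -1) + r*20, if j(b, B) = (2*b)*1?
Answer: 182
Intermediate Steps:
r = 7 (r = -9 + (10 + 3*2) = -9 + (10 + 6) = -9 + 16 = 7)
j(b, B) = 2*b
j(21, -1) + r*20 = 2*21 + 7*20 = 42 + 140 = 182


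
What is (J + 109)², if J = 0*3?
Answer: 11881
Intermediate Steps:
J = 0
(J + 109)² = (0 + 109)² = 109² = 11881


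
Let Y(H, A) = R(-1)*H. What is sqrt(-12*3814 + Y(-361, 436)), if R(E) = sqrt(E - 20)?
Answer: sqrt(-45768 - 361*I*sqrt(21)) ≈ 3.866 - 213.97*I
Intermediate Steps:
R(E) = sqrt(-20 + E)
Y(H, A) = I*H*sqrt(21) (Y(H, A) = sqrt(-20 - 1)*H = sqrt(-21)*H = (I*sqrt(21))*H = I*H*sqrt(21))
sqrt(-12*3814 + Y(-361, 436)) = sqrt(-12*3814 + I*(-361)*sqrt(21)) = sqrt(-45768 - 361*I*sqrt(21))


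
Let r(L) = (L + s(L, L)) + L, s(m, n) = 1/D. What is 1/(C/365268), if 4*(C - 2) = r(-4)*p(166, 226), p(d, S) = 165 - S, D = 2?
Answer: 2922144/931 ≈ 3138.7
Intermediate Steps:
s(m, n) = ½ (s(m, n) = 1/2 = ½)
r(L) = ½ + 2*L (r(L) = (L + ½) + L = (½ + L) + L = ½ + 2*L)
C = 931/8 (C = 2 + ((½ + 2*(-4))*(165 - 1*226))/4 = 2 + ((½ - 8)*(165 - 226))/4 = 2 + (-15/2*(-61))/4 = 2 + (¼)*(915/2) = 2 + 915/8 = 931/8 ≈ 116.38)
1/(C/365268) = 1/((931/8)/365268) = 1/((931/8)*(1/365268)) = 1/(931/2922144) = 2922144/931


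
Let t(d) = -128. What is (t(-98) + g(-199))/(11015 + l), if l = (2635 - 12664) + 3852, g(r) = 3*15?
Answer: -83/4838 ≈ -0.017156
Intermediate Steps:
g(r) = 45
l = -6177 (l = -10029 + 3852 = -6177)
(t(-98) + g(-199))/(11015 + l) = (-128 + 45)/(11015 - 6177) = -83/4838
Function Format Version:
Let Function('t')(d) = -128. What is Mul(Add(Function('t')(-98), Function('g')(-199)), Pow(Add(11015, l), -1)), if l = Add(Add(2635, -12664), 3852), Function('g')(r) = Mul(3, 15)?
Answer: Rational(-83, 4838) ≈ -0.017156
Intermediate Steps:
Function('g')(r) = 45
l = -6177 (l = Add(-10029, 3852) = -6177)
Mul(Add(Function('t')(-98), Function('g')(-199)), Pow(Add(11015, l), -1)) = Mul(Add(-128, 45), Pow(Add(11015, -6177), -1)) = Mul(-83, Pow(4838, -1)) = Mul(-83, Rational(1, 4838)) = Rational(-83, 4838)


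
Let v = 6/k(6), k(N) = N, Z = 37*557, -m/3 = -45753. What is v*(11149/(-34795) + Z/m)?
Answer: -813210436/4775926905 ≈ -0.17027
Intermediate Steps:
m = 137259 (m = -3*(-45753) = 137259)
Z = 20609
v = 1 (v = 6/6 = 6*(1/6) = 1)
v*(11149/(-34795) + Z/m) = 1*(11149/(-34795) + 20609/137259) = 1*(11149*(-1/34795) + 20609*(1/137259)) = 1*(-11149/34795 + 20609/137259) = 1*(-813210436/4775926905) = -813210436/4775926905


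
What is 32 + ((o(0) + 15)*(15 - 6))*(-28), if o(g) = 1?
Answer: -4000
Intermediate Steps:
32 + ((o(0) + 15)*(15 - 6))*(-28) = 32 + ((1 + 15)*(15 - 6))*(-28) = 32 + (16*9)*(-28) = 32 + 144*(-28) = 32 - 4032 = -4000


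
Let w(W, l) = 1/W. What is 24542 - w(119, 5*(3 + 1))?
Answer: 2920497/119 ≈ 24542.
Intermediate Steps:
24542 - w(119, 5*(3 + 1)) = 24542 - 1/119 = 2920497/119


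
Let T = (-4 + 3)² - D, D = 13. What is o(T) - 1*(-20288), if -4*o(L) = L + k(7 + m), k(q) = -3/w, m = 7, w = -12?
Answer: 324655/16 ≈ 20291.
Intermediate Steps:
k(q) = ¼ (k(q) = -3/(-12) = -3*(-1/12) = ¼)
T = -12 (T = (-4 + 3)² - 1*13 = (-1)² - 13 = 1 - 13 = -12)
o(L) = -1/16 - L/4 (o(L) = -(L + ¼)/4 = -(¼ + L)/4 = -1/16 - L/4)
o(T) - 1*(-20288) = (-1/16 - ¼*(-12)) - 1*(-20288) = (-1/16 + 3) + 20288 = 47/16 + 20288 = 324655/16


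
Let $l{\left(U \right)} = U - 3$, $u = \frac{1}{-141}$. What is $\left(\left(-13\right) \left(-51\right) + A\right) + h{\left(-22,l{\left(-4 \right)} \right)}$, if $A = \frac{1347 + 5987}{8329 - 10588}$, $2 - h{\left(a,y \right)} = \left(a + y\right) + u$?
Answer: $\frac{73340117}{106173} \approx 690.76$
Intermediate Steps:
$u = - \frac{1}{141} \approx -0.0070922$
$l{\left(U \right)} = -3 + U$
$h{\left(a,y \right)} = \frac{283}{141} - a - y$ ($h{\left(a,y \right)} = 2 - \left(\left(a + y\right) - \frac{1}{141}\right) = 2 - \left(- \frac{1}{141} + a + y\right) = \frac{283}{141} - a - y$)
$A = - \frac{7334}{2259}$ ($A = \frac{7334}{-2259} = 7334 \left(- \frac{1}{2259}\right) = - \frac{7334}{2259} \approx -3.2466$)
$\left(\left(-13\right) \left(-51\right) + A\right) + h{\left(-22,l{\left(-4 \right)} \right)} = \left(\left(-13\right) \left(-51\right) - \frac{7334}{2259}\right) - - \frac{4372}{141} = \left(663 - \frac{7334}{2259}\right) + \left(\frac{283}{141} + 22 - -7\right) = \frac{1490383}{2259} + \left(\frac{283}{141} + 22 + 7\right) = \frac{1490383}{2259} + \frac{4372}{141} = \frac{73340117}{106173}$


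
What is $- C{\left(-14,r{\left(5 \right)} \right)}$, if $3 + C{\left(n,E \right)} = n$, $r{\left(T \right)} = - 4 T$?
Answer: $17$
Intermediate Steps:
$C{\left(n,E \right)} = -3 + n$
$- C{\left(-14,r{\left(5 \right)} \right)} = - (-3 - 14) = \left(-1\right) \left(-17\right) = 17$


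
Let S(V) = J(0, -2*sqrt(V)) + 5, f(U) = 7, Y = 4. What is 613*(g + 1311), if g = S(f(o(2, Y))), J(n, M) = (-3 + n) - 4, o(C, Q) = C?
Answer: 802417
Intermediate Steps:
J(n, M) = -7 + n
S(V) = -2 (S(V) = (-7 + 0) + 5 = -7 + 5 = -2)
g = -2
613*(g + 1311) = 613*(-2 + 1311) = 613*1309 = 802417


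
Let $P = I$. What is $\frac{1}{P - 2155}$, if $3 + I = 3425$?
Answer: $\frac{1}{1267} \approx 0.00078927$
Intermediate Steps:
$I = 3422$ ($I = -3 + 3425 = 3422$)
$P = 3422$
$\frac{1}{P - 2155} = \frac{1}{3422 - 2155} = \frac{1}{1267}$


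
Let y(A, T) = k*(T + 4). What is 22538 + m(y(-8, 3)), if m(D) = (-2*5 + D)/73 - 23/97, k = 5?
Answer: 159592324/7081 ≈ 22538.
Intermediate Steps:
y(A, T) = 20 + 5*T (y(A, T) = 5*(T + 4) = 5*(4 + T) = 20 + 5*T)
m(D) = -2649/7081 + D/73 (m(D) = (-10 + D)*(1/73) - 23*1/97 = (-10/73 + D/73) - 23/97 = -2649/7081 + D/73)
22538 + m(y(-8, 3)) = 22538 + (-2649/7081 + (20 + 5*3)/73) = 22538 + (-2649/7081 + (20 + 15)/73) = 22538 + (-2649/7081 + (1/73)*35) = 22538 + (-2649/7081 + 35/73) = 22538 + 746/7081 = 159592324/7081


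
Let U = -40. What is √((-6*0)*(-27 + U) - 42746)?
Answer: I*√42746 ≈ 206.75*I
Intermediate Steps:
√((-6*0)*(-27 + U) - 42746) = √((-6*0)*(-27 - 40) - 42746) = √(0*(-67) - 42746) = √(0 - 42746) = √(-42746) = I*√42746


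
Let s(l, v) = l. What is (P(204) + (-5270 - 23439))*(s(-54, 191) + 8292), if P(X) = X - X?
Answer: -236504742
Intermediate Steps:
P(X) = 0
(P(204) + (-5270 - 23439))*(s(-54, 191) + 8292) = (0 + (-5270 - 23439))*(-54 + 8292) = (0 - 28709)*8238 = -28709*8238 = -236504742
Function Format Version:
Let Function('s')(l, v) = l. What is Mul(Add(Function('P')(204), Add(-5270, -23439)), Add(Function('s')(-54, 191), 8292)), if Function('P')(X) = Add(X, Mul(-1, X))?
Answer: -236504742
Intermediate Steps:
Function('P')(X) = 0
Mul(Add(Function('P')(204), Add(-5270, -23439)), Add(Function('s')(-54, 191), 8292)) = Mul(Add(0, Add(-5270, -23439)), Add(-54, 8292)) = Mul(Add(0, -28709), 8238) = Mul(-28709, 8238) = -236504742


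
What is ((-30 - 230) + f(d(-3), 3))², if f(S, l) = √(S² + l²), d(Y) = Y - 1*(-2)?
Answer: (260 - √10)² ≈ 65966.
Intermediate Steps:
d(Y) = 2 + Y (d(Y) = Y + 2 = 2 + Y)
((-30 - 230) + f(d(-3), 3))² = ((-30 - 230) + √((2 - 3)² + 3²))² = (-260 + √((-1)² + 9))² = (-260 + √(1 + 9))² = (-260 + √10)²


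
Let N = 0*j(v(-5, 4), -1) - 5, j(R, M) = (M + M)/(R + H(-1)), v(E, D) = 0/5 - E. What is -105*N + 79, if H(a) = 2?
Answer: 604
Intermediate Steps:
v(E, D) = -E (v(E, D) = 0*(⅕) - E = 0 - E = -E)
j(R, M) = 2*M/(2 + R) (j(R, M) = (M + M)/(R + 2) = (2*M)/(2 + R) = 2*M/(2 + R))
N = -5 (N = 0*(2*(-1)/(2 - 1*(-5))) - 5 = 0*(2*(-1)/(2 + 5)) - 5 = 0*(2*(-1)/7) - 5 = 0*(2*(-1)*(⅐)) - 5 = 0*(-2/7) - 5 = 0 - 5 = -5)
-105*N + 79 = -105*(-5) + 79 = 525 + 79 = 604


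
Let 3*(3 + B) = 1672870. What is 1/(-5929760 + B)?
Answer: -3/16116419 ≈ -1.8615e-7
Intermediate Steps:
B = 1672861/3 (B = -3 + (⅓)*1672870 = -3 + 1672870/3 = 1672861/3 ≈ 5.5762e+5)
1/(-5929760 + B) = 1/(-5929760 + 1672861/3) = 1/(-16116419/3) = -3/16116419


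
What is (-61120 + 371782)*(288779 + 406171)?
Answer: 215894556900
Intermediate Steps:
(-61120 + 371782)*(288779 + 406171) = 310662*694950 = 215894556900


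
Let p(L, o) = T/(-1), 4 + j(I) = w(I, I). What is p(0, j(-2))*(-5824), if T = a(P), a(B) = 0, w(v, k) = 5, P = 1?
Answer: 0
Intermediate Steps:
T = 0
j(I) = 1 (j(I) = -4 + 5 = 1)
p(L, o) = 0 (p(L, o) = 0/(-1) = 0*(-1) = 0)
p(0, j(-2))*(-5824) = 0*(-5824) = 0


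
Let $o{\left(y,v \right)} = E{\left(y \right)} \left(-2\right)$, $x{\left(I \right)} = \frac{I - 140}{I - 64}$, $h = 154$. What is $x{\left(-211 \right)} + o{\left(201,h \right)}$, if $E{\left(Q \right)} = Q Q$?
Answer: $- \frac{22220199}{275} \approx -80801.0$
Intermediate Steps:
$E{\left(Q \right)} = Q^{2}$
$x{\left(I \right)} = \frac{-140 + I}{-64 + I}$
$o{\left(y,v \right)} = - 2 y^{2}$ ($o{\left(y,v \right)} = y^{2} \left(-2\right) = - 2 y^{2}$)
$x{\left(-211 \right)} + o{\left(201,h \right)} = \frac{-140 - 211}{-64 - 211} - 2 \cdot 201^{2} = \frac{1}{-275} \left(-351\right) - 80802 = \left(- \frac{1}{275}\right) \left(-351\right) - 80802 = \frac{351}{275} - 80802 = - \frac{22220199}{275}$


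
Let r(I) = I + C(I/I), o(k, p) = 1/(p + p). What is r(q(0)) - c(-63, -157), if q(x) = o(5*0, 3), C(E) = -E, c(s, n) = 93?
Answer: -563/6 ≈ -93.833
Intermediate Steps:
o(k, p) = 1/(2*p)
q(x) = 1/6 (q(x) = (1/2)/3 = (1/2)*(1/3) = 1/6)
r(I) = -1 + I (r(I) = I - I/I = I - 1*1 = I - 1 = -1 + I)
r(q(0)) - c(-63, -157) = (-1 + 1/6) - 1*93 = -5/6 - 93 = -563/6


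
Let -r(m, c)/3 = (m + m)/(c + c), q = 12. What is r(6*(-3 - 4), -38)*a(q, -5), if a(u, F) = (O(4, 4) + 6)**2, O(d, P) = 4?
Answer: -6300/19 ≈ -331.58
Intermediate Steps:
r(m, c) = -3*m/c (r(m, c) = -3*(m + m)/(c + c) = -3*2*m/(2*c) = -3*2*m*1/(2*c) = -3*m/c)
a(u, F) = 100 (a(u, F) = (4 + 6)**2 = 10**2 = 100)
r(6*(-3 - 4), -38)*a(q, -5) = -3*6*(-3 - 4)/(-38)*100 = -3*6*(-7)*(-1/38)*100 = -3*(-42)*(-1/38)*100 = -63/19*100 = -6300/19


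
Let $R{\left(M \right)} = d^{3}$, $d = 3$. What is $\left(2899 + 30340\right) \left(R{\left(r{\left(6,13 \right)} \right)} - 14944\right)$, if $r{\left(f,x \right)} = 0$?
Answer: $-495826163$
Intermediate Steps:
$R{\left(M \right)} = 27$ ($R{\left(M \right)} = 3^{3} = 27$)
$\left(2899 + 30340\right) \left(R{\left(r{\left(6,13 \right)} \right)} - 14944\right) = \left(2899 + 30340\right) \left(27 - 14944\right) = 33239 \left(-14917\right) = -495826163$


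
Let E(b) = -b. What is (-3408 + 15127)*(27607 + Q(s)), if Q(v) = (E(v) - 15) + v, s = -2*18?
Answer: 323350648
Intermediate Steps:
s = -36
Q(v) = -15 (Q(v) = (-v - 15) + v = (-15 - v) + v = -15)
(-3408 + 15127)*(27607 + Q(s)) = (-3408 + 15127)*(27607 - 15) = 11719*27592 = 323350648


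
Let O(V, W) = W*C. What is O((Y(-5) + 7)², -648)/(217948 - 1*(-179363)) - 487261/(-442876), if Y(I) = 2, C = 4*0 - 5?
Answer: 65009691137/58653168812 ≈ 1.1084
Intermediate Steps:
C = -5 (C = 0 - 5 = -5)
O(V, W) = -5*W (O(V, W) = W*(-5) = -5*W)
O((Y(-5) + 7)², -648)/(217948 - 1*(-179363)) - 487261/(-442876) = (-5*(-648))/(217948 - 1*(-179363)) - 487261/(-442876) = 3240/(217948 + 179363) - 487261*(-1/442876) = 3240/397311 + 487261/442876 = 3240*(1/397311) + 487261/442876 = 1080/132437 + 487261/442876 = 65009691137/58653168812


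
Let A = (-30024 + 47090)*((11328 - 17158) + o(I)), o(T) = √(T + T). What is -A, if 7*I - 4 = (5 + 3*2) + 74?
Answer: 99494780 - 2438*√1246 ≈ 9.9409e+7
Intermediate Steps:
I = 89/7 (I = 4/7 + ((5 + 3*2) + 74)/7 = 4/7 + ((5 + 6) + 74)/7 = 4/7 + (11 + 74)/7 = 4/7 + (⅐)*85 = 4/7 + 85/7 = 89/7 ≈ 12.714)
o(T) = √2*√T (o(T) = √(2*T) = √2*√T)
A = -99494780 + 2438*√1246 (A = (-30024 + 47090)*((11328 - 17158) + √2*√(89/7)) = 17066*(-5830 + √2*(√623/7)) = 17066*(-5830 + √1246/7) = -99494780 + 2438*√1246 ≈ -9.9409e+7)
-A = -(-99494780 + 2438*√1246) = 99494780 - 2438*√1246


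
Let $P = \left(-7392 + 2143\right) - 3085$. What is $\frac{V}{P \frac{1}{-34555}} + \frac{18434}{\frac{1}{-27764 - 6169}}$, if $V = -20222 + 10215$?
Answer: $- \frac{5213437155833}{8334} \approx -6.2556 \cdot 10^{8}$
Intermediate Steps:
$P = -8334$ ($P = -5249 - 3085 = -8334$)
$V = -10007$
$\frac{V}{P \frac{1}{-34555}} + \frac{18434}{\frac{1}{-27764 - 6169}} = - \frac{10007}{\left(-8334\right) \frac{1}{-34555}} + \frac{18434}{\frac{1}{-27764 - 6169}} = - \frac{10007}{\left(-8334\right) \left(- \frac{1}{34555}\right)} + \frac{18434}{\frac{1}{-33933}} = - \frac{10007}{\frac{8334}{34555}} + \frac{18434}{- \frac{1}{33933}} = \left(-10007\right) \frac{34555}{8334} + 18434 \left(-33933\right) = - \frac{345791885}{8334} - 625520922 = - \frac{5213437155833}{8334}$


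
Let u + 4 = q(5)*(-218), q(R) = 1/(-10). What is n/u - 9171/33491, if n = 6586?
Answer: 12382499/33491 ≈ 369.73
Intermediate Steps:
q(R) = -⅒
u = 89/5 (u = -4 - ⅒*(-218) = -4 + 109/5 = 89/5 ≈ 17.800)
n/u - 9171/33491 = 6586/(89/5) - 9171/33491 = 6586*(5/89) - 9171*1/33491 = 370 - 9171/33491 = 12382499/33491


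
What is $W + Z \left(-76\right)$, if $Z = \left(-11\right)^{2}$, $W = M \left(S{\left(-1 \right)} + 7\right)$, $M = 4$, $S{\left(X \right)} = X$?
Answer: $-9172$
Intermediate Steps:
$W = 24$ ($W = 4 \left(-1 + 7\right) = 4 \cdot 6 = 24$)
$Z = 121$
$W + Z \left(-76\right) = 24 + 121 \left(-76\right) = 24 - 9196 = -9172$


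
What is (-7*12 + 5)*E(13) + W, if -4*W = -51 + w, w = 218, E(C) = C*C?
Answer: -53571/4 ≈ -13393.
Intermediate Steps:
E(C) = C²
W = -167/4 (W = -(-51 + 218)/4 = -¼*167 = -167/4 ≈ -41.750)
(-7*12 + 5)*E(13) + W = (-7*12 + 5)*13² - 167/4 = (-84 + 5)*169 - 167/4 = -79*169 - 167/4 = -13351 - 167/4 = -53571/4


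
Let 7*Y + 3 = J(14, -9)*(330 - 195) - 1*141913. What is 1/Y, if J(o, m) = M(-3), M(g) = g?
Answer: -7/142321 ≈ -4.9185e-5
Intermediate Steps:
J(o, m) = -3
Y = -142321/7 (Y = -3/7 + (-3*(330 - 195) - 1*141913)/7 = -3/7 + (-3*135 - 141913)/7 = -3/7 + (-405 - 141913)/7 = -3/7 + (⅐)*(-142318) = -3/7 - 142318/7 = -142321/7 ≈ -20332.)
1/Y = 1/(-142321/7) = -7/142321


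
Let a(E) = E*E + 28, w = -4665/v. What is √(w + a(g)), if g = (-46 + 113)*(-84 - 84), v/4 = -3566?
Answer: √6444525329262526/7132 ≈ 11256.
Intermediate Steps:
v = -14264 (v = 4*(-3566) = -14264)
w = 4665/14264 (w = -4665/(-14264) = -4665*(-1/14264) = 4665/14264 ≈ 0.32705)
g = -11256 (g = 67*(-168) = -11256)
a(E) = 28 + E² (a(E) = E² + 28 = 28 + E²)
√(w + a(g)) = √(4665/14264 + (28 + (-11256)²)) = √(4665/14264 + (28 + 126697536)) = √(4665/14264 + 126697564) = √(1807214057561/14264) = √6444525329262526/7132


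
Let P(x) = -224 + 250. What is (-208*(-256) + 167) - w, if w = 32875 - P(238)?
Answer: 20566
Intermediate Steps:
P(x) = 26
w = 32849 (w = 32875 - 1*26 = 32875 - 26 = 32849)
(-208*(-256) + 167) - w = (-208*(-256) + 167) - 1*32849 = (53248 + 167) - 32849 = 53415 - 32849 = 20566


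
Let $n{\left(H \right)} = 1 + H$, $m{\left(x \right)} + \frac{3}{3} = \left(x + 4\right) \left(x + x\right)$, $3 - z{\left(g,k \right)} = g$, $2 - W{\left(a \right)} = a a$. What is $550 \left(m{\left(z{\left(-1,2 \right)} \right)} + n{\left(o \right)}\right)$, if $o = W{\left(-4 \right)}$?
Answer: $27500$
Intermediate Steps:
$W{\left(a \right)} = 2 - a^{2}$ ($W{\left(a \right)} = 2 - a a = 2 - a^{2}$)
$z{\left(g,k \right)} = 3 - g$
$o = -14$ ($o = 2 - \left(-4\right)^{2} = 2 - 16 = -14$)
$m{\left(x \right)} = -1 + 2 x \left(4 + x\right)$ ($m{\left(x \right)} = -1 + \left(x + 4\right) \left(x + x\right) = -1 + \left(4 + x\right) 2 x = -1 + 2 x \left(4 + x\right)$)
$550 \left(m{\left(z{\left(-1,2 \right)} \right)} + n{\left(o \right)}\right) = 550 \left(\left(-1 + 2 \left(3 - -1\right)^{2} + 8 \left(3 - -1\right)\right) + \left(1 - 14\right)\right) = 550 \left(\left(-1 + 2 \left(3 + 1\right)^{2} + 8 \left(3 + 1\right)\right) - 13\right) = 550 \left(\left(-1 + 2 \cdot 4^{2} + 8 \cdot 4\right) - 13\right) = 550 \left(\left(-1 + 2 \cdot 16 + 32\right) - 13\right) = 550 \left(\left(-1 + 32 + 32\right) - 13\right) = 550 \left(63 - 13\right) = 550 \cdot 50 = 27500$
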